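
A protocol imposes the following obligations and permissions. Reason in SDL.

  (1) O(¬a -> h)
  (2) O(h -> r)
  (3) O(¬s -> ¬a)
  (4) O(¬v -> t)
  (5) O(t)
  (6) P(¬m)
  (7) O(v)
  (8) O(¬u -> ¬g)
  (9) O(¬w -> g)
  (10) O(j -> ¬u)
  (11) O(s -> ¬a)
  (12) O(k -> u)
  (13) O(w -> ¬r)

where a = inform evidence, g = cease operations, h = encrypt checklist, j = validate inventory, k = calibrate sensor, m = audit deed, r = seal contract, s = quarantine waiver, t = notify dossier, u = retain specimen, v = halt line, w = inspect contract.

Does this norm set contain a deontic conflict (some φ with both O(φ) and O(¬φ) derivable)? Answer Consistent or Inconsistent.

Consistent

Premise 4 is O(¬v -> t); even if O(t) held, inferring O(¬v) would be affirming the consequent — invalid.
So O(¬v) is not derivable, and the apparent clash with O(v) does not arise.
A world satisfying every obligation exists (e.g. a=false, g=true, h=true, j=false, k=false, m=false, r=true, s=false, t=true, u=true, v=true, w=false); no atom is both obligatory and forbidden, so the set is consistent.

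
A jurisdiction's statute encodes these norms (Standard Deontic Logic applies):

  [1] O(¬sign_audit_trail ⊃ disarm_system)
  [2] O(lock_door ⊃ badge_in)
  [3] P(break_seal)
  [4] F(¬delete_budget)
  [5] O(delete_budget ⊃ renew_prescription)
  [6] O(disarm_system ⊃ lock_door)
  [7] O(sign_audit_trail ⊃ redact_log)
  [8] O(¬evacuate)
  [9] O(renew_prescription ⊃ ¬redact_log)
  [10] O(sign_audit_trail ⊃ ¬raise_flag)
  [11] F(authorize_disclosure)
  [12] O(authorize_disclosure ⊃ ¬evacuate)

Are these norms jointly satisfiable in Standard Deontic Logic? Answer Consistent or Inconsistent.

Premise 12 is O(authorize_disclosure ⊃ ¬evacuate); even if O(¬evacuate) held, inferring O(authorize_disclosure) would be affirming the consequent — invalid.
So O(authorize_disclosure) is not derivable, and the apparent clash with O(¬authorize_disclosure) does not arise.
A world satisfying every obligation exists (e.g. authorize_disclosure=false, badge_in=true, break_seal=false, delete_budget=true, disarm_system=true, evacuate=false, lock_door=true, raise_flag=false, redact_log=false, renew_prescription=true, sign_audit_trail=false); no atom is both obligatory and forbidden, so the set is consistent.

Consistent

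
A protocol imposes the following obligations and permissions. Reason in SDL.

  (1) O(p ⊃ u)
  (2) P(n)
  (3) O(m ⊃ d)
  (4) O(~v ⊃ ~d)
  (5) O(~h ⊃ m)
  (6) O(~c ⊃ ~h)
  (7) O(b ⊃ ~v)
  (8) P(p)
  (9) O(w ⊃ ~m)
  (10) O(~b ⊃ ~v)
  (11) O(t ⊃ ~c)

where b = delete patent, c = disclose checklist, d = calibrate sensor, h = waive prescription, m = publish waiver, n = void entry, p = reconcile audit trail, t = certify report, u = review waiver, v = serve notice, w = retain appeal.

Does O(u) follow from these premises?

Premise 1 is O(p ⊃ u), but O(p) is not derivable from the premises (the permission P(p) asserts only ~O(~p), not O(p)), so it does not yield O(u).
No other premise forces O(u). An ideal world satisfying every premise can still have u false, so O(u) is not derivable.

No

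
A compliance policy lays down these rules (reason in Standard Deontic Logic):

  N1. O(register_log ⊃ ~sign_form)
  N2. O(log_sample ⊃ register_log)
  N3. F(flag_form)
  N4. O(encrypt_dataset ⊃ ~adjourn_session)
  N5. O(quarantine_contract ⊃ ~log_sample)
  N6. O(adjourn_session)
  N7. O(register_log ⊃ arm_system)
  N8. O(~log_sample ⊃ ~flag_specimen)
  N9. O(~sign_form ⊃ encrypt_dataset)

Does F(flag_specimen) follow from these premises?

Yes

From premise 6 we have O(adjourn_session).
Premise 4 is O(encrypt_dataset ⊃ ~adjourn_session); contrapositively O(adjourn_session ⊃ ~encrypt_dataset). Since O(adjourn_session) holds, K gives O(~encrypt_dataset).
Premise 9 is O(~sign_form ⊃ encrypt_dataset); contrapositively O(~encrypt_dataset ⊃ sign_form). Since O(~encrypt_dataset) holds, K gives O(sign_form).
Premise 1 is O(register_log ⊃ ~sign_form); contrapositively O(sign_form ⊃ ~register_log). Since O(sign_form) holds, K gives O(~register_log).
Premise 2 is O(log_sample ⊃ register_log); contrapositively O(~register_log ⊃ ~log_sample). Since O(~register_log) holds, K gives O(~log_sample).
With premise 8, O(~log_sample ⊃ ~flag_specimen), the K-axiom yields O(~flag_specimen).
Premises 3, 5, 7 do not contribute to this derivation.
So O(~flag_specimen) holds, i.e. F(flag_specimen). The claim follows.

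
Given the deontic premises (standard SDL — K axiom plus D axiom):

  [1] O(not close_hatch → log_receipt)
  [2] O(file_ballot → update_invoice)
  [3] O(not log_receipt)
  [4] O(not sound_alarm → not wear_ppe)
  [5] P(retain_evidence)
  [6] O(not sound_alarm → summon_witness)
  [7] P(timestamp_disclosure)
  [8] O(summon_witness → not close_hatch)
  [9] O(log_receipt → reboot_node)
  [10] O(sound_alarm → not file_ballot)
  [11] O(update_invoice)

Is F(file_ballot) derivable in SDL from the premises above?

Premise 3 states O(not log_receipt) outright.
Premise 1, O(not close_hatch → log_receipt), contraposes to O(not log_receipt → close_hatch); with O(not log_receipt) we get O(close_hatch).
Premise 8, O(summon_witness → not close_hatch), contraposes to O(close_hatch → not summon_witness); with O(close_hatch) we get O(not summon_witness).
Premise 6 is O(not sound_alarm → summon_witness); contrapositively O(not summon_witness → sound_alarm). Since O(not summon_witness) holds, K gives O(sound_alarm).
Premise 10 is O(sound_alarm → not file_ballot); since O(sound_alarm), deontic closure gives O(not file_ballot).
Premises 2, 4, 5, 7, 9, 11 do not contribute to this derivation.
So O(not file_ballot) holds, i.e. F(file_ballot). The claim follows.

Yes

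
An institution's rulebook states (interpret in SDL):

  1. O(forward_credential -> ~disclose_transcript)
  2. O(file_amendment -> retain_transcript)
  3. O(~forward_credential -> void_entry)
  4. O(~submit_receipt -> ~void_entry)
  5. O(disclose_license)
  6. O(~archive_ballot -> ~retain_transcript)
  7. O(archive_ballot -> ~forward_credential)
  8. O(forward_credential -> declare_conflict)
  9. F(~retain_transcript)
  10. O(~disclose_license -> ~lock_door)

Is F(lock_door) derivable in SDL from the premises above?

Premise 10 is O(~disclose_license -> ~lock_door), but O(~disclose_license) is not derivable from the premises, so it does not yield O(~lock_door).
No other premise forces O(~lock_door). An ideal world satisfying every premise can still have lock_door true, so F(lock_door) is not derivable.

No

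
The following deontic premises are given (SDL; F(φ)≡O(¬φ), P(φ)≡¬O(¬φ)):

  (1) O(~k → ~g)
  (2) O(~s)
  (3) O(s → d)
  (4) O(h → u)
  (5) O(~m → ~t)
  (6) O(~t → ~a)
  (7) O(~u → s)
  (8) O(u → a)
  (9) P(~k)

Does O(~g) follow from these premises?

No

Premise 1 is O(~k → ~g), but O(~k) is not derivable from the premises (the permission P(~k) asserts only ~O(k), not O(~k)), so it does not yield O(~g).
No other premise forces O(~g). An ideal world satisfying every premise can still have ~g false, so O(~g) is not derivable.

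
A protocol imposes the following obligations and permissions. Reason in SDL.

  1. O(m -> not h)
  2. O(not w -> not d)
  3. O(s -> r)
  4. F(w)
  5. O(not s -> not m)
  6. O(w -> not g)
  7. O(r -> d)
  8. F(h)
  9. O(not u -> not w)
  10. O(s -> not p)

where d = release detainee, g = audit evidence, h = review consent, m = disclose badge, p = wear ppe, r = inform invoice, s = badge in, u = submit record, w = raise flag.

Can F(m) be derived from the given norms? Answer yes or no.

Yes

Premise 4 is F(w), i.e. O(not w).
Applying K to premise 2 (O(not w -> not d)) and O(not w) yields O(not d).
The contrapositive of premise 7 (O(r -> d)) is O(not d -> not r), and O(not d) is already established, so O(not r).
Premise 3 is O(s -> r); contrapositively O(not r -> not s). Since O(not r) holds, K gives O(not s).
With premise 5, O(not s -> not m), the K-axiom yields O(not m).
Premises 1, 6, 8, 9, 10 do not contribute to this derivation.
So O(not m) holds, i.e. F(m). The claim follows.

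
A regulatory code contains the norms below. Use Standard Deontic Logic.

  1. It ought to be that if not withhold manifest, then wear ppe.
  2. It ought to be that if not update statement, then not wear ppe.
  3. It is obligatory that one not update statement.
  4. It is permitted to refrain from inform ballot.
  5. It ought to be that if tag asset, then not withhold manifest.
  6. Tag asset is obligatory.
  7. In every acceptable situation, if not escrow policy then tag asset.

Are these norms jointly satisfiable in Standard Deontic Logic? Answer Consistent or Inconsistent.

From premise 6 we have O(tag_asset).
Applying K to premise 5 (O(tag_asset → ¬withhold_manifest)) and O(tag_asset) yields O(¬withhold_manifest).
Premise 1 is O(¬withhold_manifest → wear_ppe); since O(¬withhold_manifest), deontic closure gives O(wear_ppe).
The contrapositive of premise 2 (O(¬update_statement → ¬wear_ppe)) is O(wear_ppe → update_statement), and O(wear_ppe) is already established, so O(update_statement).
Yet premise 3 states O(¬update_statement).
We now have both O(update_statement) and O(¬update_statement) — update_statement is simultaneously obligatory and forbidden, violating the D-axiom.

Inconsistent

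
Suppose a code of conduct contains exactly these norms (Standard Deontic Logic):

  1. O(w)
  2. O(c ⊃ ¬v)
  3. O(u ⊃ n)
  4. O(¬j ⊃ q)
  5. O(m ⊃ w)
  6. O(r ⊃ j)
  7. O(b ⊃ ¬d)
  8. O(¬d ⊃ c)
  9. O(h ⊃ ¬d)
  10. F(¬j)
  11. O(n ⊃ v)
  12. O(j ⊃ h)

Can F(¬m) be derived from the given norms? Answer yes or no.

No

Premise 5 is O(m ⊃ w); even if O(w) held, inferring O(m) would be affirming the consequent — invalid.
No other premise forces O(m). An ideal world satisfying every premise can still have ¬m true, so F(¬m) is not derivable.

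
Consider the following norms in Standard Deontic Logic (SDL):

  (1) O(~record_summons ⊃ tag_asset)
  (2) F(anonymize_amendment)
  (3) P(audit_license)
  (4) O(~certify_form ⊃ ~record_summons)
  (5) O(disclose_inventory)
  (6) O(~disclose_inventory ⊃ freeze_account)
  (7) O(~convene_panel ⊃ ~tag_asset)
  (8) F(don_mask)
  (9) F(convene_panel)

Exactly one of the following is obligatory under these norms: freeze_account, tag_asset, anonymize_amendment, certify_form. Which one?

certify_form

F(convene_panel) at premise 9 means O(~convene_panel).
Premise 7 is O(~convene_panel ⊃ ~tag_asset); since O(~convene_panel), deontic closure gives O(~tag_asset).
The contrapositive of premise 1 (O(~record_summons ⊃ tag_asset)) is O(~tag_asset ⊃ record_summons), and O(~tag_asset) is already established, so O(record_summons).
The contrapositive of premise 4 (O(~certify_form ⊃ ~record_summons)) is O(record_summons ⊃ certify_form), and O(record_summons) is already established, so O(certify_form).
So O(certify_form) holds — certify_form is obligatory. None of the other listed options is made obligatory by any chain of premises.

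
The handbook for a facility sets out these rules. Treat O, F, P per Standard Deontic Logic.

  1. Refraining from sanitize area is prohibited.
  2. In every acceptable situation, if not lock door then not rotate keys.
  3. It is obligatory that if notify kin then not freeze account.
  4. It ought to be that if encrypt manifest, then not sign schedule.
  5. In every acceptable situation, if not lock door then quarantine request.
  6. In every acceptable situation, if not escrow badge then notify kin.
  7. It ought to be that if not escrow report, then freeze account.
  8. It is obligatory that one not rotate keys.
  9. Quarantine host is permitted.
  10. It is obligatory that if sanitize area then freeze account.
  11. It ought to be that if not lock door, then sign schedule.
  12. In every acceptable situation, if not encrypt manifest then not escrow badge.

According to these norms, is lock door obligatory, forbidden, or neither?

Obligatory

F(¬sanitize_area) at premise 1 means O(sanitize_area).
With premise 10, O(sanitize_area → freeze_account), the K-axiom yields O(freeze_account).
The contrapositive of premise 3 (O(notify_kin → ¬freeze_account)) is O(freeze_account → ¬notify_kin), and O(freeze_account) is already established, so O(¬notify_kin).
Premise 6, O(¬escrow_badge → notify_kin), contraposes to O(¬notify_kin → escrow_badge); with O(¬notify_kin) we get O(escrow_badge).
Premise 12 is O(¬encrypt_manifest → ¬escrow_badge); contrapositively O(escrow_badge → encrypt_manifest). Since O(escrow_badge) holds, K gives O(encrypt_manifest).
Premise 4 is O(encrypt_manifest → ¬sign_schedule); since O(encrypt_manifest), deontic closure gives O(¬sign_schedule).
Premise 11, O(¬lock_door → sign_schedule), contraposes to O(¬sign_schedule → lock_door); with O(¬sign_schedule) we get O(lock_door).
Premises 2, 5, 7, 8, 9 do not contribute to this derivation.
Hence lock_door is obligatory.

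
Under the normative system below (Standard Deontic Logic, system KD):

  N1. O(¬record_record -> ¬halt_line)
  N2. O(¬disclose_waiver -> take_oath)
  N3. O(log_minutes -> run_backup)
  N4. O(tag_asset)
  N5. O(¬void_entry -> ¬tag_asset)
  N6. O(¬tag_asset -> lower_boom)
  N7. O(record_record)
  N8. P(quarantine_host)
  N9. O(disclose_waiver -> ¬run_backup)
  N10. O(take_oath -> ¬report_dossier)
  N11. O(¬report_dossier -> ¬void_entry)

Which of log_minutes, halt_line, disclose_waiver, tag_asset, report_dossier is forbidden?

log_minutes

From premise 4 we have O(tag_asset).
Premise 5, O(¬void_entry -> ¬tag_asset), contraposes to O(tag_asset -> void_entry); with O(tag_asset) we get O(void_entry).
Premise 11 is O(¬report_dossier -> ¬void_entry); contrapositively O(void_entry -> report_dossier). Since O(void_entry) holds, K gives O(report_dossier).
The contrapositive of premise 10 (O(take_oath -> ¬report_dossier)) is O(report_dossier -> ¬take_oath), and O(report_dossier) is already established, so O(¬take_oath).
The contrapositive of premise 2 (O(¬disclose_waiver -> take_oath)) is O(¬take_oath -> disclose_waiver), and O(¬take_oath) is already established, so O(disclose_waiver).
With premise 9, O(disclose_waiver -> ¬run_backup), the K-axiom yields O(¬run_backup).
The contrapositive of premise 3 (O(log_minutes -> run_backup)) is O(¬run_backup -> ¬log_minutes), and O(¬run_backup) is already established, so O(¬log_minutes).
So O(¬log_minutes) holds, i.e. log_minutes is forbidden. None of the other listed options is forbidden under the premises.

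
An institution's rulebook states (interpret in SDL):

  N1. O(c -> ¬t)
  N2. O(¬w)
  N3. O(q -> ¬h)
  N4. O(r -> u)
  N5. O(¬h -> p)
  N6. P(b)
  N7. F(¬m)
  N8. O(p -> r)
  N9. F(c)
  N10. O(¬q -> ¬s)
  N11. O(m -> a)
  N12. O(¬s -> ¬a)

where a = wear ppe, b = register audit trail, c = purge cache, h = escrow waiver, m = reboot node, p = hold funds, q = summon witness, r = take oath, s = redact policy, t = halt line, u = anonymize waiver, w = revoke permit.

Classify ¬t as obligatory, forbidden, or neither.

Premise 1 is O(c -> ¬t), but O(c) is not derivable from the premises, so it does not yield O(¬t).
No premise or chain of K-axiom applications forces O(¬t), and none forces O(t). So ¬t is neither obligatory nor forbidden under these norms.

Neither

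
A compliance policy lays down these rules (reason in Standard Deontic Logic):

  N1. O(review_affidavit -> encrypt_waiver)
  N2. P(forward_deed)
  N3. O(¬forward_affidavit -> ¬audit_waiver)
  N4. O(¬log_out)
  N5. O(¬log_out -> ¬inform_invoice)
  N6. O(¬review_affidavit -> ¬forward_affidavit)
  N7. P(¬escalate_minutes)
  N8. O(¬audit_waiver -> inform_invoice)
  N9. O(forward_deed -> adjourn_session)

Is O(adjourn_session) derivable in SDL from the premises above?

No

Premise 9 is O(forward_deed -> adjourn_session), but O(forward_deed) is not derivable from the premises (the permission P(forward_deed) asserts only ¬O(¬forward_deed), not O(forward_deed)), so it does not yield O(adjourn_session).
No other premise forces O(adjourn_session). An ideal world satisfying every premise can still have adjourn_session false, so O(adjourn_session) is not derivable.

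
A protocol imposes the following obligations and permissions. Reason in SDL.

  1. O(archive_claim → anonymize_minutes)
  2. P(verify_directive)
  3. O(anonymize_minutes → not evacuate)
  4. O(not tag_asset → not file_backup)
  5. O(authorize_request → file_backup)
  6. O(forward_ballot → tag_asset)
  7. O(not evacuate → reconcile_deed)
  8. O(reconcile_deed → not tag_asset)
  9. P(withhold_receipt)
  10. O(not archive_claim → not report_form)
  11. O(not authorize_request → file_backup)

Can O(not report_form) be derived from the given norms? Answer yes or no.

Premises 5 and 11 cover both cases: O(authorize_request → file_backup) and O(not authorize_request → file_backup). Since authorize_request ∨ not authorize_request is a tautology, O(file_backup) follows.
Premise 4 is O(not tag_asset → not file_backup); contrapositively O(file_backup → tag_asset). Since O(file_backup) holds, K gives O(tag_asset).
Premise 8, O(reconcile_deed → not tag_asset), contraposes to O(tag_asset → not reconcile_deed); with O(tag_asset) we get O(not reconcile_deed).
The contrapositive of premise 7 (O(not evacuate → reconcile_deed)) is O(not reconcile_deed → evacuate), and O(not reconcile_deed) is already established, so O(evacuate).
Premise 3 is O(anonymize_minutes → not evacuate); contrapositively O(evacuate → not anonymize_minutes). Since O(evacuate) holds, K gives O(not anonymize_minutes).
The contrapositive of premise 1 (O(archive_claim → anonymize_minutes)) is O(not anonymize_minutes → not archive_claim), and O(not anonymize_minutes) is already established, so O(not archive_claim).
Applying K to premise 10 (O(not archive_claim → not report_form)) and O(not archive_claim) yields O(not report_form).
Premises 2, 6, 9 do not contribute to this derivation.
So O(not report_form) follows.

Yes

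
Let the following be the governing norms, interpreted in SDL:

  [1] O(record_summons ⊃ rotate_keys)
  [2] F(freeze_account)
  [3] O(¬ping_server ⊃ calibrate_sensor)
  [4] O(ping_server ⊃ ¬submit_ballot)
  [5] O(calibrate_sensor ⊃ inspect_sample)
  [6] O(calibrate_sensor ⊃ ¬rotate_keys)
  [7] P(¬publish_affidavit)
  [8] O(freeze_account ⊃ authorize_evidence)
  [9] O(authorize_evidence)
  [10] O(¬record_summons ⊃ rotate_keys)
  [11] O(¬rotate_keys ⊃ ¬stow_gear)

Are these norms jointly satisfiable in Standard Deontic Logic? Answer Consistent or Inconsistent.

Premise 8 is O(freeze_account ⊃ authorize_evidence); even if O(authorize_evidence) held, inferring O(freeze_account) would be affirming the consequent — invalid.
So O(freeze_account) is not derivable, and the apparent clash with O(¬freeze_account) does not arise.
A world satisfying every obligation exists (e.g. authorize_evidence=true, calibrate_sensor=false, freeze_account=false, inspect_sample=false, ping_server=true, publish_affidavit=false, record_summons=false, rotate_keys=true, stow_gear=false, submit_ballot=false); no atom is both obligatory and forbidden, so the set is consistent.

Consistent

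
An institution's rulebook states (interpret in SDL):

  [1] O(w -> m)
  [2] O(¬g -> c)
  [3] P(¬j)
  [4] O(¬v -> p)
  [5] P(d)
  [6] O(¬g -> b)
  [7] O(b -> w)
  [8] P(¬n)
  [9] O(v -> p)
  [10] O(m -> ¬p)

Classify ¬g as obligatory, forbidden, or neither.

Forbidden

By case analysis on v: premise 9 gives O(v -> p) and premise 4 gives O(¬v -> p), so O(p) either way.
Premise 10, O(m -> ¬p), contraposes to O(p -> ¬m); with O(p) we get O(¬m).
Premise 1 is O(w -> m); contrapositively O(¬m -> ¬w). Since O(¬m) holds, K gives O(¬w).
Premise 7, O(b -> w), contraposes to O(¬w -> ¬b); with O(¬w) we get O(¬b).
Premise 6 is O(¬g -> b); contrapositively O(¬b -> g). Since O(¬b) holds, K gives O(g).
Premises 2, 3, 5, 8 do not contribute to this derivation.
Thus O(g), which is F(¬g): ¬g is forbidden.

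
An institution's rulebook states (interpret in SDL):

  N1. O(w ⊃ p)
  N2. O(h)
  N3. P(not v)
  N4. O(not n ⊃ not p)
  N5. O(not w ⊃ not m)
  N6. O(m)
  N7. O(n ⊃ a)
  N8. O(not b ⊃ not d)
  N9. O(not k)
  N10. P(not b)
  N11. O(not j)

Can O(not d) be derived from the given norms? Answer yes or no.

No

Premise 8 is O(not b ⊃ not d), but O(not b) is not derivable from the premises (the permission P(not b) asserts only not O(b), not O(not b)), so it does not yield O(not d).
No other premise forces O(not d). An ideal world satisfying every premise can still have not d false, so O(not d) is not derivable.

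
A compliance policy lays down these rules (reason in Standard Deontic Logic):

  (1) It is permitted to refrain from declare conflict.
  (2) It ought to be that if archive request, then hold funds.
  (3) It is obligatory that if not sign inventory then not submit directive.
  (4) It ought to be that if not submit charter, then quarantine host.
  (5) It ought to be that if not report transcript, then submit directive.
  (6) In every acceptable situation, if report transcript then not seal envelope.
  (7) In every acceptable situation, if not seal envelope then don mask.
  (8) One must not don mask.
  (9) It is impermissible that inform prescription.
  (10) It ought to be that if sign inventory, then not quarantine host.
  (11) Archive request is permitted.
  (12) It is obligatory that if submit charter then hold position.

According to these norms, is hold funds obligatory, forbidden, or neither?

Neither

Premise 2 is O(archive_request → hold_funds), but O(archive_request) is not derivable from the premises (the permission P(archive_request) asserts only ¬O(¬archive_request), not O(archive_request)), so it does not yield O(hold_funds).
No premise or chain of K-axiom applications forces O(hold_funds), and none forces O(¬hold_funds). So hold_funds is neither obligatory nor forbidden under these norms.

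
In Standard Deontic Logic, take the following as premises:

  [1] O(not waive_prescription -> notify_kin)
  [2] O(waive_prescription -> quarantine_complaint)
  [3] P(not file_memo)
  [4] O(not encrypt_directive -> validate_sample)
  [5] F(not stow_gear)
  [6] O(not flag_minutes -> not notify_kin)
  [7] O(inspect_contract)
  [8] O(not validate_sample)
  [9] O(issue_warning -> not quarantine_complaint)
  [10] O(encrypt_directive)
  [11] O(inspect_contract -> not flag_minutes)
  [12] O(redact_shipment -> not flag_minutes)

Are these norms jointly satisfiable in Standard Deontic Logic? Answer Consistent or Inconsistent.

Consistent

Premise 4 is O(not encrypt_directive -> validate_sample), but O(not encrypt_directive) is not derivable from the premises, so it does not yield O(validate_sample).
So O(validate_sample) is not derivable, and the apparent clash with O(not validate_sample) does not arise.
A world satisfying every obligation exists (e.g. encrypt_directive=true, file_memo=false, flag_minutes=false, inspect_contract=true, issue_warning=false, notify_kin=false, quarantine_complaint=true, redact_shipment=false, stow_gear=true, validate_sample=false, waive_prescription=true); no atom is both obligatory and forbidden, so the set is consistent.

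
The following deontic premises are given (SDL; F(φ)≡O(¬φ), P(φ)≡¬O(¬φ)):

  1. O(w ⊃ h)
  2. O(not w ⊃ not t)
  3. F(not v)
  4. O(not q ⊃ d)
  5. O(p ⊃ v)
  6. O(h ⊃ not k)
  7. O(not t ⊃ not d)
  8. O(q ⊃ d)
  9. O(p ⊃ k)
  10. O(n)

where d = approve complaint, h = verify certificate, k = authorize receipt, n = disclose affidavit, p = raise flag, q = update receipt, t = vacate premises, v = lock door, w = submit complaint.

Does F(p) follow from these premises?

Yes

Premises 4 and 8 are O(not q ⊃ d) and O(q ⊃ d); every ideal world satisfies not q or q, so in either case d holds — hence O(d).
The contrapositive of premise 7 (O(not t ⊃ not d)) is O(d ⊃ t), and O(d) is already established, so O(t).
Premise 2 is O(not w ⊃ not t); contrapositively O(t ⊃ w). Since O(t) holds, K gives O(w).
Premise 1 is O(w ⊃ h); since O(w), deontic closure gives O(h).
Applying K to premise 6 (O(h ⊃ not k)) and O(h) yields O(not k).
Premise 9 is O(p ⊃ k); contrapositively O(not k ⊃ not p). Since O(not k) holds, K gives O(not p).
Premises 3, 5, 10 do not contribute to this derivation.
So O(not p) holds, i.e. F(p). The claim follows.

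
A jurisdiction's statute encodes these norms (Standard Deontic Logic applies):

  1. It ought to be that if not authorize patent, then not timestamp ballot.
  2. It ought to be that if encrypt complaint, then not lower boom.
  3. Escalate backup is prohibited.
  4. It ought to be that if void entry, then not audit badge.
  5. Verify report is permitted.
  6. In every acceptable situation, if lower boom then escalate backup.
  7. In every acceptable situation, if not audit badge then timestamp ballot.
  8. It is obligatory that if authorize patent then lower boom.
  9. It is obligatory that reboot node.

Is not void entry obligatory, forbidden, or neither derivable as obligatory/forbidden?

Obligatory

F(escalate_backup) at premise 3 means O(¬escalate_backup).
Premise 6 is O(lower_boom → escalate_backup); contrapositively O(¬escalate_backup → ¬lower_boom). Since O(¬escalate_backup) holds, K gives O(¬lower_boom).
Premise 8 is O(authorize_patent → lower_boom); contrapositively O(¬lower_boom → ¬authorize_patent). Since O(¬lower_boom) holds, K gives O(¬authorize_patent).
Applying K to premise 1 (O(¬authorize_patent → ¬timestamp_ballot)) and O(¬authorize_patent) yields O(¬timestamp_ballot).
The contrapositive of premise 7 (O(¬audit_badge → timestamp_ballot)) is O(¬timestamp_ballot → audit_badge), and O(¬timestamp_ballot) is already established, so O(audit_badge).
Premise 4, O(void_entry → ¬audit_badge), contraposes to O(audit_badge → ¬void_entry); with O(audit_badge) we get O(¬void_entry).
Premises 2, 5, 9 do not contribute to this derivation.
Hence ¬void_entry is obligatory.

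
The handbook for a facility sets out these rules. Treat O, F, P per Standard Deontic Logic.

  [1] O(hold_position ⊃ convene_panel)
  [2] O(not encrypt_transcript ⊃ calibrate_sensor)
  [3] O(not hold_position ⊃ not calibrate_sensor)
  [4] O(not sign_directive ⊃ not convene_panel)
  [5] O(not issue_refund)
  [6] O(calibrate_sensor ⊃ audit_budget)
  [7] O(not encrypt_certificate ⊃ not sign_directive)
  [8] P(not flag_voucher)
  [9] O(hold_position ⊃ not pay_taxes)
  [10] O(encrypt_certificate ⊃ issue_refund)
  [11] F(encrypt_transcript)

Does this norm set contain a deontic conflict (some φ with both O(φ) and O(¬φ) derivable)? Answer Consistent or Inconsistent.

Inconsistent

From premise 5 we have O(not issue_refund).
Premise 10, O(encrypt_certificate ⊃ issue_refund), contraposes to O(not issue_refund ⊃ not encrypt_certificate); with O(not issue_refund) we get O(not encrypt_certificate).
Premise 7 is O(not encrypt_certificate ⊃ not sign_directive); since O(not encrypt_certificate), deontic closure gives O(not sign_directive).
With premise 4, O(not sign_directive ⊃ not convene_panel), the K-axiom yields O(not convene_panel).
The contrapositive of premise 1 (O(hold_position ⊃ convene_panel)) is O(not convene_panel ⊃ not hold_position), and O(not convene_panel) is already established, so O(not hold_position).
With premise 3, O(not hold_position ⊃ not calibrate_sensor), the K-axiom yields O(not calibrate_sensor).
The contrapositive of premise 2 (O(not encrypt_transcript ⊃ calibrate_sensor)) is O(not calibrate_sensor ⊃ encrypt_transcript), and O(not calibrate_sensor) is already established, so O(encrypt_transcript).
But premise 11, F(encrypt_transcript), means O(not encrypt_transcript).
We now have both O(encrypt_transcript) and O(not encrypt_transcript) — encrypt_transcript is simultaneously obligatory and forbidden, violating the D-axiom.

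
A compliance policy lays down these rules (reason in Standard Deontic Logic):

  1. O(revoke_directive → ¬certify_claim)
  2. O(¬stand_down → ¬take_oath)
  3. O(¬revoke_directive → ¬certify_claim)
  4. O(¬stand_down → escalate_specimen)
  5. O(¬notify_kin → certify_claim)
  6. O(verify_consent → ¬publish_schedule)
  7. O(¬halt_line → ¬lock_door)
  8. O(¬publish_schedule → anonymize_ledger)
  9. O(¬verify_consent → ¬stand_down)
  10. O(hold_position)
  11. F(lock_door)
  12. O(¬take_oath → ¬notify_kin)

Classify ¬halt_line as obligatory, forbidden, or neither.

Premise 7 is O(¬halt_line → ¬lock_door); even if O(¬lock_door) held, inferring O(¬halt_line) would be affirming the consequent — invalid.
No premise or chain of K-axiom applications forces O(¬halt_line), and none forces O(halt_line). So ¬halt_line is neither obligatory nor forbidden under these norms.

Neither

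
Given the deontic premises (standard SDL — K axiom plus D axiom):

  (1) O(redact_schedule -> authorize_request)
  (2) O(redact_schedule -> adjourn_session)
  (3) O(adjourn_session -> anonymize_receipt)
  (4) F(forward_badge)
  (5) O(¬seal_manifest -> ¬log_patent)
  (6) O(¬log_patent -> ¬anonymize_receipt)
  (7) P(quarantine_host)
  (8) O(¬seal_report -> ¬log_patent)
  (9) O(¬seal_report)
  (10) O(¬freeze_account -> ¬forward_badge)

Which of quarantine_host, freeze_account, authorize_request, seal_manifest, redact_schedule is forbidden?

redact_schedule

Premise 9 states O(¬seal_report) outright.
From O(¬seal_report) and premise 8, O(¬seal_report -> ¬log_patent), we obtain O(¬log_patent).
Applying K to premise 6 (O(¬log_patent -> ¬anonymize_receipt)) and O(¬log_patent) yields O(¬anonymize_receipt).
The contrapositive of premise 3 (O(adjourn_session -> anonymize_receipt)) is O(¬anonymize_receipt -> ¬adjourn_session), and O(¬anonymize_receipt) is already established, so O(¬adjourn_session).
Premise 2, O(redact_schedule -> adjourn_session), contraposes to O(¬adjourn_session -> ¬redact_schedule); with O(¬adjourn_session) we get O(¬redact_schedule).
So O(¬redact_schedule) holds, i.e. redact_schedule is forbidden. None of the other listed options is forbidden under the premises.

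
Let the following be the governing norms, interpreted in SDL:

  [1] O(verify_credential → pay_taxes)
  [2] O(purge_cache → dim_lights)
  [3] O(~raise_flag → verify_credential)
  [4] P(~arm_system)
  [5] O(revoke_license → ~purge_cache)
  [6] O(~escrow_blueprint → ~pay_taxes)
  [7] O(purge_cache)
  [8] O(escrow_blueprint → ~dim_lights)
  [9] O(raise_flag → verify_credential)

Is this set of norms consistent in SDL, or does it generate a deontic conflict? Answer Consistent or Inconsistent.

Inconsistent

Premises 9 and 3 are O(raise_flag → verify_credential) and O(~raise_flag → verify_credential); every ideal world satisfies raise_flag or ~raise_flag, so in either case verify_credential holds — hence O(verify_credential).
Applying K to premise 1 (O(verify_credential → pay_taxes)) and O(verify_credential) yields O(pay_taxes).
The contrapositive of premise 6 (O(~escrow_blueprint → ~pay_taxes)) is O(pay_taxes → escrow_blueprint), and O(pay_taxes) is already established, so O(escrow_blueprint).
Premise 8 is O(escrow_blueprint → ~dim_lights); since O(escrow_blueprint), deontic closure gives O(~dim_lights).
The contrapositive of premise 2 (O(purge_cache → dim_lights)) is O(~dim_lights → ~purge_cache), and O(~dim_lights) is already established, so O(~purge_cache).
But premise 7 directly asserts O(purge_cache).
We now have both O(~purge_cache) and O(purge_cache) — purge_cache is simultaneously obligatory and forbidden, violating the D-axiom.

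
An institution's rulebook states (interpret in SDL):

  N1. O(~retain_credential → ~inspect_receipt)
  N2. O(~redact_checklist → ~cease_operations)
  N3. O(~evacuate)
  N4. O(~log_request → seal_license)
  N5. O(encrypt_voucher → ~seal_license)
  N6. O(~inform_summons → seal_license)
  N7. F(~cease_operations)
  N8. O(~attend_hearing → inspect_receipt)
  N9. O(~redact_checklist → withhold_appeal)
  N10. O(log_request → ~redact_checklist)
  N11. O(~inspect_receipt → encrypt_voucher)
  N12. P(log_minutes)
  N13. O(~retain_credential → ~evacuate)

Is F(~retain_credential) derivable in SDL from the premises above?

Yes

Premise 7 is F(~cease_operations), i.e. O(cease_operations).
The contrapositive of premise 2 (O(~redact_checklist → ~cease_operations)) is O(cease_operations → redact_checklist), and O(cease_operations) is already established, so O(redact_checklist).
Premise 10 is O(log_request → ~redact_checklist); contrapositively O(redact_checklist → ~log_request). Since O(redact_checklist) holds, K gives O(~log_request).
Applying K to premise 4 (O(~log_request → seal_license)) and O(~log_request) yields O(seal_license).
The contrapositive of premise 5 (O(encrypt_voucher → ~seal_license)) is O(seal_license → ~encrypt_voucher), and O(seal_license) is already established, so O(~encrypt_voucher).
The contrapositive of premise 11 (O(~inspect_receipt → encrypt_voucher)) is O(~encrypt_voucher → inspect_receipt), and O(~encrypt_voucher) is already established, so O(inspect_receipt).
The contrapositive of premise 1 (O(~retain_credential → ~inspect_receipt)) is O(inspect_receipt → retain_credential), and O(inspect_receipt) is already established, so O(retain_credential).
Premises 3, 6, 8, 9, 12, 13 do not contribute to this derivation.
So O(retain_credential) holds, i.e. F(~retain_credential). The claim follows.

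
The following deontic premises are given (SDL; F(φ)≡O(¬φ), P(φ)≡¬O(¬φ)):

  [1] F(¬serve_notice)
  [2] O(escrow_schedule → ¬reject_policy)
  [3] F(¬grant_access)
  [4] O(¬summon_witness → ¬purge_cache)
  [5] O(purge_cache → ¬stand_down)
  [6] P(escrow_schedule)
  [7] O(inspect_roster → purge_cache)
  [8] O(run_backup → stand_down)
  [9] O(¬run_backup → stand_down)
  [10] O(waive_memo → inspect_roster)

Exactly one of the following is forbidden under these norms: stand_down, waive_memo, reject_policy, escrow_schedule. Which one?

waive_memo

Premises 8 and 9 cover both cases: O(run_backup → stand_down) and O(¬run_backup → stand_down). Since run_backup ∨ ¬run_backup is a tautology, O(stand_down) follows.
The contrapositive of premise 5 (O(purge_cache → ¬stand_down)) is O(stand_down → ¬purge_cache), and O(stand_down) is already established, so O(¬purge_cache).
Premise 7, O(inspect_roster → purge_cache), contraposes to O(¬purge_cache → ¬inspect_roster); with O(¬purge_cache) we get O(¬inspect_roster).
The contrapositive of premise 10 (O(waive_memo → inspect_roster)) is O(¬inspect_roster → ¬waive_memo), and O(¬inspect_roster) is already established, so O(¬waive_memo).
So O(¬waive_memo) holds, i.e. waive_memo is forbidden. None of the other listed options is forbidden under the premises.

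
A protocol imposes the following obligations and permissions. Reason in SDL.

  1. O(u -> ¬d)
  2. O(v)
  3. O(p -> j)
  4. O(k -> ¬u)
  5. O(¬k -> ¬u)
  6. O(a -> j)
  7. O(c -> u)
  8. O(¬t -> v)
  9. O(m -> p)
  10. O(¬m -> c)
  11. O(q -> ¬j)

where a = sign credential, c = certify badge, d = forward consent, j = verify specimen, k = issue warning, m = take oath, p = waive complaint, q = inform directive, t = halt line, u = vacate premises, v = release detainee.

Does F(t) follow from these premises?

No

Premise 8 is O(¬t -> v); even if O(v) held, inferring O(¬t) would be affirming the consequent — invalid.
No other premise forces O(¬t). An ideal world satisfying every premise can still have t true, so F(t) is not derivable.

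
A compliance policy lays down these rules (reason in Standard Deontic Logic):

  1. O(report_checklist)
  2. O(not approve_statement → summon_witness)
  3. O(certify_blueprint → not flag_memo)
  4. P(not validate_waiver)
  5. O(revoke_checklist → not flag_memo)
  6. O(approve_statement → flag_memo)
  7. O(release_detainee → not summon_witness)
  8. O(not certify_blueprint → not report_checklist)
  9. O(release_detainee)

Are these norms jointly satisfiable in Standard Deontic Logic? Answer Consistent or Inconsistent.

Premise 1 states O(report_checklist) outright.
Premise 8 is O(not certify_blueprint → not report_checklist); contrapositively O(report_checklist → certify_blueprint). Since O(report_checklist) holds, K gives O(certify_blueprint).
Applying K to premise 3 (O(certify_blueprint → not flag_memo)) and O(certify_blueprint) yields O(not flag_memo).
The contrapositive of premise 6 (O(approve_statement → flag_memo)) is O(not flag_memo → not approve_statement), and O(not flag_memo) is already established, so O(not approve_statement).
Applying K to premise 2 (O(not approve_statement → summon_witness)) and O(not approve_statement) yields O(summon_witness).
The contrapositive of premise 7 (O(release_detainee → not summon_witness)) is O(summon_witness → not release_detainee), and O(summon_witness) is already established, so O(not release_detainee).
Yet premise 9 states O(release_detainee).
We now have both O(not release_detainee) and O(release_detainee) — release_detainee is simultaneously obligatory and forbidden, violating the D-axiom.

Inconsistent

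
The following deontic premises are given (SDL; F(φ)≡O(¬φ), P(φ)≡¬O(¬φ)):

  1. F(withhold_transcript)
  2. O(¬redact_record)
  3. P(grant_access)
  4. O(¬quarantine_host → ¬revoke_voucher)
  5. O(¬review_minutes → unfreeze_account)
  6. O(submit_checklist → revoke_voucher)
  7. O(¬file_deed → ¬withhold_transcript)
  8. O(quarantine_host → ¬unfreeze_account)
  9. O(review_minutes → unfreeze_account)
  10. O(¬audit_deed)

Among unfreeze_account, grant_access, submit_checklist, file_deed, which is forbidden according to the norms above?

Premises 5 and 9 cover both cases: O(¬review_minutes → unfreeze_account) and O(review_minutes → unfreeze_account). Since ¬review_minutes ∨ review_minutes is a tautology, O(unfreeze_account) follows.
Premise 8, O(quarantine_host → ¬unfreeze_account), contraposes to O(unfreeze_account → ¬quarantine_host); with O(unfreeze_account) we get O(¬quarantine_host).
From O(¬quarantine_host) and premise 4, O(¬quarantine_host → ¬revoke_voucher), we obtain O(¬revoke_voucher).
Premise 6, O(submit_checklist → revoke_voucher), contraposes to O(¬revoke_voucher → ¬submit_checklist); with O(¬revoke_voucher) we get O(¬submit_checklist).
So O(¬submit_checklist) holds, i.e. submit_checklist is forbidden. None of the other listed options is forbidden under the premises.

submit_checklist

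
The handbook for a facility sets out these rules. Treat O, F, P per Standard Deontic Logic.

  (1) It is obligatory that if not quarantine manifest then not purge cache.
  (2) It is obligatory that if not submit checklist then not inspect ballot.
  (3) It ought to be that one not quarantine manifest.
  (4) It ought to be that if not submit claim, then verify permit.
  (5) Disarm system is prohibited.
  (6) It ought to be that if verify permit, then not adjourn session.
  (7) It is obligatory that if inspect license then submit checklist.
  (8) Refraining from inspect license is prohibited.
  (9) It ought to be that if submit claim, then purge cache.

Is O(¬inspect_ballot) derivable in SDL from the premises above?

No

Premise 2 is O(¬submit_checklist → ¬inspect_ballot), but O(¬submit_checklist) is not derivable from the premises, so it does not yield O(¬inspect_ballot).
No other premise forces O(¬inspect_ballot). An ideal world satisfying every premise can still have ¬inspect_ballot false, so O(¬inspect_ballot) is not derivable.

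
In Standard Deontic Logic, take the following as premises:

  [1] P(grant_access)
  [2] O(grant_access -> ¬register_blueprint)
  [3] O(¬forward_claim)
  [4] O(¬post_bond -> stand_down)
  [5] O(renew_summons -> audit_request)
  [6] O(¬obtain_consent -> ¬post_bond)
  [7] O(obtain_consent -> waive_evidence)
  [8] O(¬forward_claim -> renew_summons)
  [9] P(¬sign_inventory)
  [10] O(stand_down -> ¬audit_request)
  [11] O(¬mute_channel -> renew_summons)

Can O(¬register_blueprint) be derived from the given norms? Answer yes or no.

Premise 2 is O(grant_access -> ¬register_blueprint), but O(grant_access) is not derivable from the premises (the permission P(grant_access) asserts only ¬O(¬grant_access), not O(grant_access)), so it does not yield O(¬register_blueprint).
No other premise forces O(¬register_blueprint). An ideal world satisfying every premise can still have ¬register_blueprint false, so O(¬register_blueprint) is not derivable.

No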